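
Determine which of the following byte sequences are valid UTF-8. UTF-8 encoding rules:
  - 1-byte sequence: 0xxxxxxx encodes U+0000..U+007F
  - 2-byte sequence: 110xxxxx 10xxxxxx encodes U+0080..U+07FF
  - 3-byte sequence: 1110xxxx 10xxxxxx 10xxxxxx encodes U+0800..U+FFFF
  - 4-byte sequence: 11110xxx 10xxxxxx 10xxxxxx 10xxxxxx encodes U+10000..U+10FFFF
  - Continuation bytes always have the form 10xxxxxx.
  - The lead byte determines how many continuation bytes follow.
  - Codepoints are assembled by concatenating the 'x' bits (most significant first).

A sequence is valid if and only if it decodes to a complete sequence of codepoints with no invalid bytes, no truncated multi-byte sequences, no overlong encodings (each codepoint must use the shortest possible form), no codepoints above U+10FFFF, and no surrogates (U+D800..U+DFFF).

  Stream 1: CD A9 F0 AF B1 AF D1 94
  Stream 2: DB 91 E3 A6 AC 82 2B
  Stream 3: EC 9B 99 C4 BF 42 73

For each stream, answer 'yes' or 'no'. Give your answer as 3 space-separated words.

Stream 1: decodes cleanly. VALID
Stream 2: error at byte offset 5. INVALID
Stream 3: decodes cleanly. VALID

Answer: yes no yes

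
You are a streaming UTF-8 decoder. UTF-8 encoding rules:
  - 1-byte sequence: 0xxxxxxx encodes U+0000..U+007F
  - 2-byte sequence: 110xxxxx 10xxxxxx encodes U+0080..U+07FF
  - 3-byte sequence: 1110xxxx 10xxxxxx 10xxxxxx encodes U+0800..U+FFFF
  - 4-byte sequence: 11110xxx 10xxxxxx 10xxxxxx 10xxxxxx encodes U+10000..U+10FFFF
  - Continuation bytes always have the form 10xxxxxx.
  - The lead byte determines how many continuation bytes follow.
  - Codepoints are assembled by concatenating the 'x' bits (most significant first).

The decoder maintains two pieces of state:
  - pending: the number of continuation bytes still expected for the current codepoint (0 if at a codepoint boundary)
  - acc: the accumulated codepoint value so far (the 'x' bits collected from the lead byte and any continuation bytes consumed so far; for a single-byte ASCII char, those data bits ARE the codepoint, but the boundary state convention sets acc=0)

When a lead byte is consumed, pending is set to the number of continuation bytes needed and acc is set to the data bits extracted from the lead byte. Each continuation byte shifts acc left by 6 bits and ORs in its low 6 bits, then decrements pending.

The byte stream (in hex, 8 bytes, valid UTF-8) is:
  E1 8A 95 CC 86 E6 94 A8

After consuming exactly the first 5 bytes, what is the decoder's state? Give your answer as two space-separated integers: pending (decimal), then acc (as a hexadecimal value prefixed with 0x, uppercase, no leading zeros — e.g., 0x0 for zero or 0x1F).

Answer: 0 0x306

Derivation:
Byte[0]=E1: 3-byte lead. pending=2, acc=0x1
Byte[1]=8A: continuation. acc=(acc<<6)|0x0A=0x4A, pending=1
Byte[2]=95: continuation. acc=(acc<<6)|0x15=0x1295, pending=0
Byte[3]=CC: 2-byte lead. pending=1, acc=0xC
Byte[4]=86: continuation. acc=(acc<<6)|0x06=0x306, pending=0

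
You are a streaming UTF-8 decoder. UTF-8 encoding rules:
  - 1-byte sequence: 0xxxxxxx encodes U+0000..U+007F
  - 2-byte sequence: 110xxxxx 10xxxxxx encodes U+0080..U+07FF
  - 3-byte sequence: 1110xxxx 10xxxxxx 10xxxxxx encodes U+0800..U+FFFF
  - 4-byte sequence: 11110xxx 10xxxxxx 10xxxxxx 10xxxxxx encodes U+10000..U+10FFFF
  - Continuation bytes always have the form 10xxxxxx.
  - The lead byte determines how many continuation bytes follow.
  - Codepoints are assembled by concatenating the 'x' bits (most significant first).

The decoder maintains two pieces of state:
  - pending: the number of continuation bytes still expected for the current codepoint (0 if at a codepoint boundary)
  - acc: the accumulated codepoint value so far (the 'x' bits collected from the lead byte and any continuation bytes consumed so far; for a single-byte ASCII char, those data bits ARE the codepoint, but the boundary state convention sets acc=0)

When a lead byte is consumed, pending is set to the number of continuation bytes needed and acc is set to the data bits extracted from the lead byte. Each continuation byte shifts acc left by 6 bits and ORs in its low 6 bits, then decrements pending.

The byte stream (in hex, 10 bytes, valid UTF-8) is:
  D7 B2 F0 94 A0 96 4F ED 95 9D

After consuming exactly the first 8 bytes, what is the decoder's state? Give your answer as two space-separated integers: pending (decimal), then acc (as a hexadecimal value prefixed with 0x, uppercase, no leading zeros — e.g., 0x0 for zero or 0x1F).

Answer: 2 0xD

Derivation:
Byte[0]=D7: 2-byte lead. pending=1, acc=0x17
Byte[1]=B2: continuation. acc=(acc<<6)|0x32=0x5F2, pending=0
Byte[2]=F0: 4-byte lead. pending=3, acc=0x0
Byte[3]=94: continuation. acc=(acc<<6)|0x14=0x14, pending=2
Byte[4]=A0: continuation. acc=(acc<<6)|0x20=0x520, pending=1
Byte[5]=96: continuation. acc=(acc<<6)|0x16=0x14816, pending=0
Byte[6]=4F: 1-byte. pending=0, acc=0x0
Byte[7]=ED: 3-byte lead. pending=2, acc=0xD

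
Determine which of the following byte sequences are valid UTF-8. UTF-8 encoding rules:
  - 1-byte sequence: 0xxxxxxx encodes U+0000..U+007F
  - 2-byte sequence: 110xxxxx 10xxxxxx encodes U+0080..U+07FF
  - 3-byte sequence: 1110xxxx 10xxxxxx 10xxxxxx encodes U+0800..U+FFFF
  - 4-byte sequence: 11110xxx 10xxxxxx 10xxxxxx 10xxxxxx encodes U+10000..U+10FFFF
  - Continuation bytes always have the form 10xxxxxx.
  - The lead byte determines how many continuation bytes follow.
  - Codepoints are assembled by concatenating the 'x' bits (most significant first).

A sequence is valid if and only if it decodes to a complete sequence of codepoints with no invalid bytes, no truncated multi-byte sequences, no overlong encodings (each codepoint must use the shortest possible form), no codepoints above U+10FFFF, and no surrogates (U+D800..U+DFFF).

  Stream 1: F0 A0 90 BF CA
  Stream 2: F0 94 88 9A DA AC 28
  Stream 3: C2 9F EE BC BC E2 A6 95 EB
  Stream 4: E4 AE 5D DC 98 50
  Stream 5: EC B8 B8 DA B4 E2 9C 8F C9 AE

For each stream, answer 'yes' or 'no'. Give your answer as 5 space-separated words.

Stream 1: error at byte offset 5. INVALID
Stream 2: decodes cleanly. VALID
Stream 3: error at byte offset 9. INVALID
Stream 4: error at byte offset 2. INVALID
Stream 5: decodes cleanly. VALID

Answer: no yes no no yes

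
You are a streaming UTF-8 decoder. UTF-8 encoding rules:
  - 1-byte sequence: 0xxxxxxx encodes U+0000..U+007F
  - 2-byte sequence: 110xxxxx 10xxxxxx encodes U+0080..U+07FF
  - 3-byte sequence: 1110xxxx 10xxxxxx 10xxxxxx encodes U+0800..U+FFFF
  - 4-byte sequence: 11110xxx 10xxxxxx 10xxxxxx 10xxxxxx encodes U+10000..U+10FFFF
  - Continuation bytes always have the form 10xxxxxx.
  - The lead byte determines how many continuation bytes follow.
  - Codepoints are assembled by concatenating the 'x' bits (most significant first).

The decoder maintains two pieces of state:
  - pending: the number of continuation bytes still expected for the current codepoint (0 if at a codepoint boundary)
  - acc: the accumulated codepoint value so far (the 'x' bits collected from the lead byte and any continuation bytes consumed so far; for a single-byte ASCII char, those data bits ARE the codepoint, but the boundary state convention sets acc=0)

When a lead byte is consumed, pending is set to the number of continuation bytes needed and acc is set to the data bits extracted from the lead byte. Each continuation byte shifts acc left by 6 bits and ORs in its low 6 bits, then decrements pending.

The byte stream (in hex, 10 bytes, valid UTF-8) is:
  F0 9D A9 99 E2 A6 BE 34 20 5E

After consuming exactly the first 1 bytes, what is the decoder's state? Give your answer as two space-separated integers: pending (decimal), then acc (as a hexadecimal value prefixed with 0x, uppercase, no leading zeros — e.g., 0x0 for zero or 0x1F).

Answer: 3 0x0

Derivation:
Byte[0]=F0: 4-byte lead. pending=3, acc=0x0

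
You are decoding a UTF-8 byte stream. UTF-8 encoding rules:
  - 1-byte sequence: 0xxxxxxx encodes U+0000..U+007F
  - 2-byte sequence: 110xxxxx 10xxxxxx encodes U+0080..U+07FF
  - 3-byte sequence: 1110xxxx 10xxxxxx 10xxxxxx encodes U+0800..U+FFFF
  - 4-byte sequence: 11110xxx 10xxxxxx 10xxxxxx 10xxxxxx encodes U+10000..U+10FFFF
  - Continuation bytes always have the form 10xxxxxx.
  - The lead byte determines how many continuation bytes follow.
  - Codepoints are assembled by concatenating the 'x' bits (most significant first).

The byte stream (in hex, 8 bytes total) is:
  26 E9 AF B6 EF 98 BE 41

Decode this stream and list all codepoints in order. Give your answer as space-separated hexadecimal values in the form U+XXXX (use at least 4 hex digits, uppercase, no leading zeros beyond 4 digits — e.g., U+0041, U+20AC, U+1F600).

Answer: U+0026 U+9BF6 U+F63E U+0041

Derivation:
Byte[0]=26: 1-byte ASCII. cp=U+0026
Byte[1]=E9: 3-byte lead, need 2 cont bytes. acc=0x9
Byte[2]=AF: continuation. acc=(acc<<6)|0x2F=0x26F
Byte[3]=B6: continuation. acc=(acc<<6)|0x36=0x9BF6
Completed: cp=U+9BF6 (starts at byte 1)
Byte[4]=EF: 3-byte lead, need 2 cont bytes. acc=0xF
Byte[5]=98: continuation. acc=(acc<<6)|0x18=0x3D8
Byte[6]=BE: continuation. acc=(acc<<6)|0x3E=0xF63E
Completed: cp=U+F63E (starts at byte 4)
Byte[7]=41: 1-byte ASCII. cp=U+0041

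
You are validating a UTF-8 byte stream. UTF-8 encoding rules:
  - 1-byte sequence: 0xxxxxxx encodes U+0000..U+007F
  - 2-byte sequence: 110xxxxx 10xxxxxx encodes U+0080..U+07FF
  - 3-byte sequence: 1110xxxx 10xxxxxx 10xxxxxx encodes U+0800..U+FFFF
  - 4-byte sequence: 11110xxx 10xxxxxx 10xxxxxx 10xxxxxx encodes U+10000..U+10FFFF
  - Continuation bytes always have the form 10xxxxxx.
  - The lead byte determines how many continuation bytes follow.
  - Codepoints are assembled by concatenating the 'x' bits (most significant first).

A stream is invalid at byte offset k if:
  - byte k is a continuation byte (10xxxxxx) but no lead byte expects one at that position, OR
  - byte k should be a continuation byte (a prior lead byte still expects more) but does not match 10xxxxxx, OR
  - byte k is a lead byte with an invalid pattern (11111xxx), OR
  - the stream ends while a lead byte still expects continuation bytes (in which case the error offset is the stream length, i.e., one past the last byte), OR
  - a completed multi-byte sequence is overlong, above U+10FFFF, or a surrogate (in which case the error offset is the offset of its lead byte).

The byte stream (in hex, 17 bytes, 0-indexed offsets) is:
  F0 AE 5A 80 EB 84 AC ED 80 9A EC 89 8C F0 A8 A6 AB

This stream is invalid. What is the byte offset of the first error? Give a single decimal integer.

Answer: 2

Derivation:
Byte[0]=F0: 4-byte lead, need 3 cont bytes. acc=0x0
Byte[1]=AE: continuation. acc=(acc<<6)|0x2E=0x2E
Byte[2]=5A: expected 10xxxxxx continuation. INVALID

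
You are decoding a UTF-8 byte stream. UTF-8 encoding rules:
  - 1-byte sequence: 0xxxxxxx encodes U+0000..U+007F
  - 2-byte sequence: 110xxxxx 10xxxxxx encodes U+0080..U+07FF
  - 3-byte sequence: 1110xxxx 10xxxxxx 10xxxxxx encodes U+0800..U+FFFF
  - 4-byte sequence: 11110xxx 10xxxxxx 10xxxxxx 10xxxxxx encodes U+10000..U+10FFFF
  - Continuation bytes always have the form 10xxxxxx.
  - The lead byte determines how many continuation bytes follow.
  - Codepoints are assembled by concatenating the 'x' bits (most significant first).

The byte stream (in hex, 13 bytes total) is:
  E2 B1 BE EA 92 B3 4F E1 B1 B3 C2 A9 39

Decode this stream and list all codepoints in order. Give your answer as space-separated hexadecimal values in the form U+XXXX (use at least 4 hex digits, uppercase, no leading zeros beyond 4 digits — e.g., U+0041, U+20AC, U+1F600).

Byte[0]=E2: 3-byte lead, need 2 cont bytes. acc=0x2
Byte[1]=B1: continuation. acc=(acc<<6)|0x31=0xB1
Byte[2]=BE: continuation. acc=(acc<<6)|0x3E=0x2C7E
Completed: cp=U+2C7E (starts at byte 0)
Byte[3]=EA: 3-byte lead, need 2 cont bytes. acc=0xA
Byte[4]=92: continuation. acc=(acc<<6)|0x12=0x292
Byte[5]=B3: continuation. acc=(acc<<6)|0x33=0xA4B3
Completed: cp=U+A4B3 (starts at byte 3)
Byte[6]=4F: 1-byte ASCII. cp=U+004F
Byte[7]=E1: 3-byte lead, need 2 cont bytes. acc=0x1
Byte[8]=B1: continuation. acc=(acc<<6)|0x31=0x71
Byte[9]=B3: continuation. acc=(acc<<6)|0x33=0x1C73
Completed: cp=U+1C73 (starts at byte 7)
Byte[10]=C2: 2-byte lead, need 1 cont bytes. acc=0x2
Byte[11]=A9: continuation. acc=(acc<<6)|0x29=0xA9
Completed: cp=U+00A9 (starts at byte 10)
Byte[12]=39: 1-byte ASCII. cp=U+0039

Answer: U+2C7E U+A4B3 U+004F U+1C73 U+00A9 U+0039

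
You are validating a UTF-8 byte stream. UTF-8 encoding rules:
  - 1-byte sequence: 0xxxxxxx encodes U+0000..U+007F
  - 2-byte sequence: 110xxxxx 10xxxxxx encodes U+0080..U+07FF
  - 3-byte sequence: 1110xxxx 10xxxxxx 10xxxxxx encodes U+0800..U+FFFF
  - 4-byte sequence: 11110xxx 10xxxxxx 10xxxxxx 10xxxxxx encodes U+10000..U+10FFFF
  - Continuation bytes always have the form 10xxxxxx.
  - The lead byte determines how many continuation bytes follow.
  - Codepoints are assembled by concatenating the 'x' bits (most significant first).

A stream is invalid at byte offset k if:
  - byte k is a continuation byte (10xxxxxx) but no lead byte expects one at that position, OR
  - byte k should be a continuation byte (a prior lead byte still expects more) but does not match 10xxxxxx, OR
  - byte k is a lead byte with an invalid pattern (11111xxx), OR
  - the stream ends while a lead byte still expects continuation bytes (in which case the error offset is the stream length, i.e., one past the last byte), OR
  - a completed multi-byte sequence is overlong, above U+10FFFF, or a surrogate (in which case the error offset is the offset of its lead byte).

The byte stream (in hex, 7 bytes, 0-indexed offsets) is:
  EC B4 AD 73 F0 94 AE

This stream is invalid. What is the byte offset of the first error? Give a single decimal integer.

Byte[0]=EC: 3-byte lead, need 2 cont bytes. acc=0xC
Byte[1]=B4: continuation. acc=(acc<<6)|0x34=0x334
Byte[2]=AD: continuation. acc=(acc<<6)|0x2D=0xCD2D
Completed: cp=U+CD2D (starts at byte 0)
Byte[3]=73: 1-byte ASCII. cp=U+0073
Byte[4]=F0: 4-byte lead, need 3 cont bytes. acc=0x0
Byte[5]=94: continuation. acc=(acc<<6)|0x14=0x14
Byte[6]=AE: continuation. acc=(acc<<6)|0x2E=0x52E
Byte[7]: stream ended, expected continuation. INVALID

Answer: 7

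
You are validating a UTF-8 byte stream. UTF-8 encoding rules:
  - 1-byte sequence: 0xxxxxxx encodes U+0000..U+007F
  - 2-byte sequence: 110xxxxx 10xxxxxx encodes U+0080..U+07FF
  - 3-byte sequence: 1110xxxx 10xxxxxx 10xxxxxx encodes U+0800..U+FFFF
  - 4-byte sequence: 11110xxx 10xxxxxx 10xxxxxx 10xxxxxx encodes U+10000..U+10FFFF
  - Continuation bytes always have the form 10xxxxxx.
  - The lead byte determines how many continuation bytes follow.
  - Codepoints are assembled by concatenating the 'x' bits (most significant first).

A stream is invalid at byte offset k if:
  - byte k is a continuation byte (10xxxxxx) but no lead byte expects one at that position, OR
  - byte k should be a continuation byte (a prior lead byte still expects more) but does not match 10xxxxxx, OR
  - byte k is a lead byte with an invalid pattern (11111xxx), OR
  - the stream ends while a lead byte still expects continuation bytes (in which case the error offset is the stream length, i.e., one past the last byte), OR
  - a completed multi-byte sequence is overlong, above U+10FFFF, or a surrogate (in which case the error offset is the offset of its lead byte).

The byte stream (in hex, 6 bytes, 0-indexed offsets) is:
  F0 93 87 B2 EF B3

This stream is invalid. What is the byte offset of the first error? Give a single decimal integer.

Answer: 6

Derivation:
Byte[0]=F0: 4-byte lead, need 3 cont bytes. acc=0x0
Byte[1]=93: continuation. acc=(acc<<6)|0x13=0x13
Byte[2]=87: continuation. acc=(acc<<6)|0x07=0x4C7
Byte[3]=B2: continuation. acc=(acc<<6)|0x32=0x131F2
Completed: cp=U+131F2 (starts at byte 0)
Byte[4]=EF: 3-byte lead, need 2 cont bytes. acc=0xF
Byte[5]=B3: continuation. acc=(acc<<6)|0x33=0x3F3
Byte[6]: stream ended, expected continuation. INVALID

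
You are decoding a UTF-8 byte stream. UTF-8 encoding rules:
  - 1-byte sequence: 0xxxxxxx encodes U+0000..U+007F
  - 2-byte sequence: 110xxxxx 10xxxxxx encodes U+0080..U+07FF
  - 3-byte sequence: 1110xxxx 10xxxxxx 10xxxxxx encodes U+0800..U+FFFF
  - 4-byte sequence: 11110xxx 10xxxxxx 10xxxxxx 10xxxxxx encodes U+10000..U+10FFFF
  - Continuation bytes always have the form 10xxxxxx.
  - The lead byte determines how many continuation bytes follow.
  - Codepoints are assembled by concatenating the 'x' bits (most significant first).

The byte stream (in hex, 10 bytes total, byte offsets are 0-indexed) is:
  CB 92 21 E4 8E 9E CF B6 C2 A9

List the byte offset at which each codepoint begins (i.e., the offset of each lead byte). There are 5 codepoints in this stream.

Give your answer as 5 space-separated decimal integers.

Answer: 0 2 3 6 8

Derivation:
Byte[0]=CB: 2-byte lead, need 1 cont bytes. acc=0xB
Byte[1]=92: continuation. acc=(acc<<6)|0x12=0x2D2
Completed: cp=U+02D2 (starts at byte 0)
Byte[2]=21: 1-byte ASCII. cp=U+0021
Byte[3]=E4: 3-byte lead, need 2 cont bytes. acc=0x4
Byte[4]=8E: continuation. acc=(acc<<6)|0x0E=0x10E
Byte[5]=9E: continuation. acc=(acc<<6)|0x1E=0x439E
Completed: cp=U+439E (starts at byte 3)
Byte[6]=CF: 2-byte lead, need 1 cont bytes. acc=0xF
Byte[7]=B6: continuation. acc=(acc<<6)|0x36=0x3F6
Completed: cp=U+03F6 (starts at byte 6)
Byte[8]=C2: 2-byte lead, need 1 cont bytes. acc=0x2
Byte[9]=A9: continuation. acc=(acc<<6)|0x29=0xA9
Completed: cp=U+00A9 (starts at byte 8)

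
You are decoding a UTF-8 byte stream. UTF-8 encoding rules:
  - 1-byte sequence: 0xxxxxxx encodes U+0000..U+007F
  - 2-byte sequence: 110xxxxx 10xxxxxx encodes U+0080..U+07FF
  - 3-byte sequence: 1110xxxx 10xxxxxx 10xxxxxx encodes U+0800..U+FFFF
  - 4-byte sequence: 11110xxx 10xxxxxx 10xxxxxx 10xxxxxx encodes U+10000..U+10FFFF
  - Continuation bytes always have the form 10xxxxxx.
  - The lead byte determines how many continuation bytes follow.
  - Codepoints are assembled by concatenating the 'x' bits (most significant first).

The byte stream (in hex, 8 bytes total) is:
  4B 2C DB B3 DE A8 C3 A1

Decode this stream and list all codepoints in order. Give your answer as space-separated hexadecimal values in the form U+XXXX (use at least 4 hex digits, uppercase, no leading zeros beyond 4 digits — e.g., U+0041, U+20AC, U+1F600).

Answer: U+004B U+002C U+06F3 U+07A8 U+00E1

Derivation:
Byte[0]=4B: 1-byte ASCII. cp=U+004B
Byte[1]=2C: 1-byte ASCII. cp=U+002C
Byte[2]=DB: 2-byte lead, need 1 cont bytes. acc=0x1B
Byte[3]=B3: continuation. acc=(acc<<6)|0x33=0x6F3
Completed: cp=U+06F3 (starts at byte 2)
Byte[4]=DE: 2-byte lead, need 1 cont bytes. acc=0x1E
Byte[5]=A8: continuation. acc=(acc<<6)|0x28=0x7A8
Completed: cp=U+07A8 (starts at byte 4)
Byte[6]=C3: 2-byte lead, need 1 cont bytes. acc=0x3
Byte[7]=A1: continuation. acc=(acc<<6)|0x21=0xE1
Completed: cp=U+00E1 (starts at byte 6)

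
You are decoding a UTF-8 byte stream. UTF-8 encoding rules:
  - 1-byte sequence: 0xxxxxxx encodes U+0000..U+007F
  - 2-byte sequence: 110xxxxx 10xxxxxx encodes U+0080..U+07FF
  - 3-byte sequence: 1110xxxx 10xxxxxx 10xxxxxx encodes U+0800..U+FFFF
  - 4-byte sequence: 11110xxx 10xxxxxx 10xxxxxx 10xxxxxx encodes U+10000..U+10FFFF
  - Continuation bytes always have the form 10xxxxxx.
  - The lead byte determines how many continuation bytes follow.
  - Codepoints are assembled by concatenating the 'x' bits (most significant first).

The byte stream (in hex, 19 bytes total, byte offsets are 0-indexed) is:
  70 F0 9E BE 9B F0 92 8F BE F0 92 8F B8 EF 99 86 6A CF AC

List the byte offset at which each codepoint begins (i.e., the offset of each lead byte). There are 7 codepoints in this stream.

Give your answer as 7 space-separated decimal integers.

Byte[0]=70: 1-byte ASCII. cp=U+0070
Byte[1]=F0: 4-byte lead, need 3 cont bytes. acc=0x0
Byte[2]=9E: continuation. acc=(acc<<6)|0x1E=0x1E
Byte[3]=BE: continuation. acc=(acc<<6)|0x3E=0x7BE
Byte[4]=9B: continuation. acc=(acc<<6)|0x1B=0x1EF9B
Completed: cp=U+1EF9B (starts at byte 1)
Byte[5]=F0: 4-byte lead, need 3 cont bytes. acc=0x0
Byte[6]=92: continuation. acc=(acc<<6)|0x12=0x12
Byte[7]=8F: continuation. acc=(acc<<6)|0x0F=0x48F
Byte[8]=BE: continuation. acc=(acc<<6)|0x3E=0x123FE
Completed: cp=U+123FE (starts at byte 5)
Byte[9]=F0: 4-byte lead, need 3 cont bytes. acc=0x0
Byte[10]=92: continuation. acc=(acc<<6)|0x12=0x12
Byte[11]=8F: continuation. acc=(acc<<6)|0x0F=0x48F
Byte[12]=B8: continuation. acc=(acc<<6)|0x38=0x123F8
Completed: cp=U+123F8 (starts at byte 9)
Byte[13]=EF: 3-byte lead, need 2 cont bytes. acc=0xF
Byte[14]=99: continuation. acc=(acc<<6)|0x19=0x3D9
Byte[15]=86: continuation. acc=(acc<<6)|0x06=0xF646
Completed: cp=U+F646 (starts at byte 13)
Byte[16]=6A: 1-byte ASCII. cp=U+006A
Byte[17]=CF: 2-byte lead, need 1 cont bytes. acc=0xF
Byte[18]=AC: continuation. acc=(acc<<6)|0x2C=0x3EC
Completed: cp=U+03EC (starts at byte 17)

Answer: 0 1 5 9 13 16 17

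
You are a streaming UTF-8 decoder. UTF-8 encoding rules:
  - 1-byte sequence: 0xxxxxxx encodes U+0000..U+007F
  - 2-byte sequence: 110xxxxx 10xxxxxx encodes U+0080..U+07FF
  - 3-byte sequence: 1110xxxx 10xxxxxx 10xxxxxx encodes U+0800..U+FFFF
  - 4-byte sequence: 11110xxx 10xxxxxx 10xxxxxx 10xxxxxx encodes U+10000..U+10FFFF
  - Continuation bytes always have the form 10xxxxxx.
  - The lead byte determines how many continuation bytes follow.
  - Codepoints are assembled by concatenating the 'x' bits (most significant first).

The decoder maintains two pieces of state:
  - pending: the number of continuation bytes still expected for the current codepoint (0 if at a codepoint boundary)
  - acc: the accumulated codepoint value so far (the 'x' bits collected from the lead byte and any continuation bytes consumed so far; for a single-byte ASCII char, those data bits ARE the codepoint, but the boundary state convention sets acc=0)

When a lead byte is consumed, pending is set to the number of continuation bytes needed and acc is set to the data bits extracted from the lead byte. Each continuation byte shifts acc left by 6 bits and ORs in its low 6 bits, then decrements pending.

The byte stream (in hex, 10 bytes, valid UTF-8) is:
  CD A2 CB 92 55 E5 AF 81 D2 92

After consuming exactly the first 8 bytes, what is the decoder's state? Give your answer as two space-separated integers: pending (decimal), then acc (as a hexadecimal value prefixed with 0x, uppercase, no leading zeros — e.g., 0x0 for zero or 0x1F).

Byte[0]=CD: 2-byte lead. pending=1, acc=0xD
Byte[1]=A2: continuation. acc=(acc<<6)|0x22=0x362, pending=0
Byte[2]=CB: 2-byte lead. pending=1, acc=0xB
Byte[3]=92: continuation. acc=(acc<<6)|0x12=0x2D2, pending=0
Byte[4]=55: 1-byte. pending=0, acc=0x0
Byte[5]=E5: 3-byte lead. pending=2, acc=0x5
Byte[6]=AF: continuation. acc=(acc<<6)|0x2F=0x16F, pending=1
Byte[7]=81: continuation. acc=(acc<<6)|0x01=0x5BC1, pending=0

Answer: 0 0x5BC1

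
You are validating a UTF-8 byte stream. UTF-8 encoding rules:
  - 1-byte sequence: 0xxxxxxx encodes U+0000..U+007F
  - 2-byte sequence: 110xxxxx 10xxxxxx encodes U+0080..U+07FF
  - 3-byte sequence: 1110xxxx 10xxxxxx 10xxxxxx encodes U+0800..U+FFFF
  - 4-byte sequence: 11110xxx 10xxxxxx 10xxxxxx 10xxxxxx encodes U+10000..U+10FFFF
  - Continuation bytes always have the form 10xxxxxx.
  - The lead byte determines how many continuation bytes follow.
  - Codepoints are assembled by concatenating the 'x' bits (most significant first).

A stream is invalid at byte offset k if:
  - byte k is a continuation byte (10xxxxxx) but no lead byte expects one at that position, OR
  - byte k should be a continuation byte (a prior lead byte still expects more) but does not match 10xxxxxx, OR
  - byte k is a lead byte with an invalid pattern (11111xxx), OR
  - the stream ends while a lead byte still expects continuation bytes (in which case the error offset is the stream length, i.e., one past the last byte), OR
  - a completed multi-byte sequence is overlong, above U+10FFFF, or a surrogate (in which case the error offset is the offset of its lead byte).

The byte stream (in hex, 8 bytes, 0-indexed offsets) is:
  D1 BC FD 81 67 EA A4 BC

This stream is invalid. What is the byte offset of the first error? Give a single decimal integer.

Answer: 2

Derivation:
Byte[0]=D1: 2-byte lead, need 1 cont bytes. acc=0x11
Byte[1]=BC: continuation. acc=(acc<<6)|0x3C=0x47C
Completed: cp=U+047C (starts at byte 0)
Byte[2]=FD: INVALID lead byte (not 0xxx/110x/1110/11110)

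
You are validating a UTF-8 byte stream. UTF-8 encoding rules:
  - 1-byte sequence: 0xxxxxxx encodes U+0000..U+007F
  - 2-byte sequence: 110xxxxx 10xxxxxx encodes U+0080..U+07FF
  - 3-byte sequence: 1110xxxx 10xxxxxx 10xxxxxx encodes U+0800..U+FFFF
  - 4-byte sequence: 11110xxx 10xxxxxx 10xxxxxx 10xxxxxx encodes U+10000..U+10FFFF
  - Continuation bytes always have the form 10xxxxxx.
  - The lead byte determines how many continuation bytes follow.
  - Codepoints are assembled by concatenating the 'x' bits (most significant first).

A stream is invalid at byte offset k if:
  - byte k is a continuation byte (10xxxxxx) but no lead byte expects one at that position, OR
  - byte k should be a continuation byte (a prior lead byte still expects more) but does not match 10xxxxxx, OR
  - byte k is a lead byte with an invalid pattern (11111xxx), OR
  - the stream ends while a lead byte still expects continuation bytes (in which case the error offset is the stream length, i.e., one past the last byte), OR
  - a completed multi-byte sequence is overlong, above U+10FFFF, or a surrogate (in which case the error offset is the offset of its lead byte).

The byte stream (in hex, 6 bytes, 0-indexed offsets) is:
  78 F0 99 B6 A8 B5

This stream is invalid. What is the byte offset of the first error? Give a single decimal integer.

Answer: 5

Derivation:
Byte[0]=78: 1-byte ASCII. cp=U+0078
Byte[1]=F0: 4-byte lead, need 3 cont bytes. acc=0x0
Byte[2]=99: continuation. acc=(acc<<6)|0x19=0x19
Byte[3]=B6: continuation. acc=(acc<<6)|0x36=0x676
Byte[4]=A8: continuation. acc=(acc<<6)|0x28=0x19DA8
Completed: cp=U+19DA8 (starts at byte 1)
Byte[5]=B5: INVALID lead byte (not 0xxx/110x/1110/11110)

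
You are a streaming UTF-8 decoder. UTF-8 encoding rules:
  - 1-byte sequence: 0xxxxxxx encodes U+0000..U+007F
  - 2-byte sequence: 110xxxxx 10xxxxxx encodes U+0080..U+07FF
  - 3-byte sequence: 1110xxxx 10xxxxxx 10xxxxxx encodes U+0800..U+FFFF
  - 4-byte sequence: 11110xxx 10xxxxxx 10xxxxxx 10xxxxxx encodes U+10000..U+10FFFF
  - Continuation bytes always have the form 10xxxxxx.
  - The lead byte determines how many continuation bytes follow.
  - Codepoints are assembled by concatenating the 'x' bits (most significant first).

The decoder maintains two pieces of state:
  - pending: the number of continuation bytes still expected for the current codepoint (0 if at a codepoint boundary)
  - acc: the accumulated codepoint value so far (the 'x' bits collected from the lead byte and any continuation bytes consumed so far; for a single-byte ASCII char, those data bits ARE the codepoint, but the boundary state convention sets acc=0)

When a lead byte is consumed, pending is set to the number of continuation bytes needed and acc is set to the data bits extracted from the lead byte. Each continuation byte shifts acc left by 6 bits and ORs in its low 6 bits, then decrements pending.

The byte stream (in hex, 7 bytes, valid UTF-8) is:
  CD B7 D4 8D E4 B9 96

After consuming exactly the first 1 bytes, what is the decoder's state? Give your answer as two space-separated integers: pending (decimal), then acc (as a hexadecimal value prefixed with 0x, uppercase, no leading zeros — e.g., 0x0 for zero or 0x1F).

Answer: 1 0xD

Derivation:
Byte[0]=CD: 2-byte lead. pending=1, acc=0xD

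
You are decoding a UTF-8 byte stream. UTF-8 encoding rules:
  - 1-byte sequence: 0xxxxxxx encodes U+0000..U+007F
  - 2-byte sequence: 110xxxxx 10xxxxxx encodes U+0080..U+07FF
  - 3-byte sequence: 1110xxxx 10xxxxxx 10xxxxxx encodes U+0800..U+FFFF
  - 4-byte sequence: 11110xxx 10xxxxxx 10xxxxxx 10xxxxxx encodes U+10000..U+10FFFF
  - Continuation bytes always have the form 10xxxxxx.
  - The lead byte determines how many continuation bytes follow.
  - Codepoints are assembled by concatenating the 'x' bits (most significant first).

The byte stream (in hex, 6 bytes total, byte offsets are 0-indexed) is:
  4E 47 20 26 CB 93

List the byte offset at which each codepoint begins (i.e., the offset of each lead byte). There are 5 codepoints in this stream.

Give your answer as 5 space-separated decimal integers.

Byte[0]=4E: 1-byte ASCII. cp=U+004E
Byte[1]=47: 1-byte ASCII. cp=U+0047
Byte[2]=20: 1-byte ASCII. cp=U+0020
Byte[3]=26: 1-byte ASCII. cp=U+0026
Byte[4]=CB: 2-byte lead, need 1 cont bytes. acc=0xB
Byte[5]=93: continuation. acc=(acc<<6)|0x13=0x2D3
Completed: cp=U+02D3 (starts at byte 4)

Answer: 0 1 2 3 4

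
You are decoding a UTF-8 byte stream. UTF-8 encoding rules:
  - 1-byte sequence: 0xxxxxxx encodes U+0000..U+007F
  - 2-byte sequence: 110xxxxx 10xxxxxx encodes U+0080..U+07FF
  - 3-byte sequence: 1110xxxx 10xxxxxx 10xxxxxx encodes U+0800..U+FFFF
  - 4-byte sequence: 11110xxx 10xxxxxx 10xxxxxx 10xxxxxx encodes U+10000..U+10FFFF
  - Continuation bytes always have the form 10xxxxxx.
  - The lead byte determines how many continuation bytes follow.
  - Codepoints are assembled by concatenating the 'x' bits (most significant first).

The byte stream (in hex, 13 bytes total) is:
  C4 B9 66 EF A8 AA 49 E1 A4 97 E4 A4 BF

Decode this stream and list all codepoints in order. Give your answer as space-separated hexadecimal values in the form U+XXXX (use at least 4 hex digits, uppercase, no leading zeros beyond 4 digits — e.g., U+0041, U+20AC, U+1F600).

Byte[0]=C4: 2-byte lead, need 1 cont bytes. acc=0x4
Byte[1]=B9: continuation. acc=(acc<<6)|0x39=0x139
Completed: cp=U+0139 (starts at byte 0)
Byte[2]=66: 1-byte ASCII. cp=U+0066
Byte[3]=EF: 3-byte lead, need 2 cont bytes. acc=0xF
Byte[4]=A8: continuation. acc=(acc<<6)|0x28=0x3E8
Byte[5]=AA: continuation. acc=(acc<<6)|0x2A=0xFA2A
Completed: cp=U+FA2A (starts at byte 3)
Byte[6]=49: 1-byte ASCII. cp=U+0049
Byte[7]=E1: 3-byte lead, need 2 cont bytes. acc=0x1
Byte[8]=A4: continuation. acc=(acc<<6)|0x24=0x64
Byte[9]=97: continuation. acc=(acc<<6)|0x17=0x1917
Completed: cp=U+1917 (starts at byte 7)
Byte[10]=E4: 3-byte lead, need 2 cont bytes. acc=0x4
Byte[11]=A4: continuation. acc=(acc<<6)|0x24=0x124
Byte[12]=BF: continuation. acc=(acc<<6)|0x3F=0x493F
Completed: cp=U+493F (starts at byte 10)

Answer: U+0139 U+0066 U+FA2A U+0049 U+1917 U+493F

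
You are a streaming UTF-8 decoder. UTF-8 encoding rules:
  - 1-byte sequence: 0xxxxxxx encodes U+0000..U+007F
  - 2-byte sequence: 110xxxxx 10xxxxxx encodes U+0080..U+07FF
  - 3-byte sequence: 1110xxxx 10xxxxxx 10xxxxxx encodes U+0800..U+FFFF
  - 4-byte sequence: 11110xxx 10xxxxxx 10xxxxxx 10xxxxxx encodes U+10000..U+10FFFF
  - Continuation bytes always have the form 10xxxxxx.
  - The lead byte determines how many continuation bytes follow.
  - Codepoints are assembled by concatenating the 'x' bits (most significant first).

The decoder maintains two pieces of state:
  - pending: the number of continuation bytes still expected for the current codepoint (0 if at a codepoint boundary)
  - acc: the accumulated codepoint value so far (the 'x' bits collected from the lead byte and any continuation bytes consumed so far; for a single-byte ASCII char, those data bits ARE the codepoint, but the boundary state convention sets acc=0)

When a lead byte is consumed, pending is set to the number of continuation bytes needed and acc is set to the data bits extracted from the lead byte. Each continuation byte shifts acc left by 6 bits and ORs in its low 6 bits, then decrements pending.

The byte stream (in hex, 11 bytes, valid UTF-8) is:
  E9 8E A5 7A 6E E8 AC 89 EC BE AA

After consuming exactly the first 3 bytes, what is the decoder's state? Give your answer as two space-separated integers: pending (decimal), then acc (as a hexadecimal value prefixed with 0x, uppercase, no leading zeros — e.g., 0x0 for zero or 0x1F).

Byte[0]=E9: 3-byte lead. pending=2, acc=0x9
Byte[1]=8E: continuation. acc=(acc<<6)|0x0E=0x24E, pending=1
Byte[2]=A5: continuation. acc=(acc<<6)|0x25=0x93A5, pending=0

Answer: 0 0x93A5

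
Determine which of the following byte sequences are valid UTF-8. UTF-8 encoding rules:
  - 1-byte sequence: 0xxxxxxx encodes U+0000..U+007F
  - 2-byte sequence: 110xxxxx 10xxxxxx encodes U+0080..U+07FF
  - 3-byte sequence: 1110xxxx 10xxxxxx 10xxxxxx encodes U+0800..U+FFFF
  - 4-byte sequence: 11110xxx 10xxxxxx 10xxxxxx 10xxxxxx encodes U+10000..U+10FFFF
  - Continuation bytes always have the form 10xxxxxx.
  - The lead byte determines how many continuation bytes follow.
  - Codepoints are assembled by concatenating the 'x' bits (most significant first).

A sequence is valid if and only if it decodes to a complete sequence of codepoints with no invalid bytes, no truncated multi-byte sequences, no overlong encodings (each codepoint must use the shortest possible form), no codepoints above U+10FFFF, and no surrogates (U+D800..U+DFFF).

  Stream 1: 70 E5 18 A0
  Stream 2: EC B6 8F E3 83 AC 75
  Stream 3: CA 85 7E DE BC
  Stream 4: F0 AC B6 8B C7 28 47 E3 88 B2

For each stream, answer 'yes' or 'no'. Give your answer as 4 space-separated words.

Answer: no yes yes no

Derivation:
Stream 1: error at byte offset 2. INVALID
Stream 2: decodes cleanly. VALID
Stream 3: decodes cleanly. VALID
Stream 4: error at byte offset 5. INVALID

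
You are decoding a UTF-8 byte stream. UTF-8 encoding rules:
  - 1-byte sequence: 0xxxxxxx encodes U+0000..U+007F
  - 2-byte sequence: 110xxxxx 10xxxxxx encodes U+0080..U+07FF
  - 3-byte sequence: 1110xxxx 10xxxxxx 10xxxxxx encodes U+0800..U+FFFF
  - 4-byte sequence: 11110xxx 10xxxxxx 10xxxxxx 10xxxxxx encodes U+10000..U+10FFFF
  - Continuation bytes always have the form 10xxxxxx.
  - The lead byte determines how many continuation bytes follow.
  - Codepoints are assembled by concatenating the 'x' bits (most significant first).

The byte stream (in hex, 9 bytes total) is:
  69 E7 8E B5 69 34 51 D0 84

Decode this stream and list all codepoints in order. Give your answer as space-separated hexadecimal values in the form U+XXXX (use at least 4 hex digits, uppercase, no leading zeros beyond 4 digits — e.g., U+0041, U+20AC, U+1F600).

Answer: U+0069 U+73B5 U+0069 U+0034 U+0051 U+0404

Derivation:
Byte[0]=69: 1-byte ASCII. cp=U+0069
Byte[1]=E7: 3-byte lead, need 2 cont bytes. acc=0x7
Byte[2]=8E: continuation. acc=(acc<<6)|0x0E=0x1CE
Byte[3]=B5: continuation. acc=(acc<<6)|0x35=0x73B5
Completed: cp=U+73B5 (starts at byte 1)
Byte[4]=69: 1-byte ASCII. cp=U+0069
Byte[5]=34: 1-byte ASCII. cp=U+0034
Byte[6]=51: 1-byte ASCII. cp=U+0051
Byte[7]=D0: 2-byte lead, need 1 cont bytes. acc=0x10
Byte[8]=84: continuation. acc=(acc<<6)|0x04=0x404
Completed: cp=U+0404 (starts at byte 7)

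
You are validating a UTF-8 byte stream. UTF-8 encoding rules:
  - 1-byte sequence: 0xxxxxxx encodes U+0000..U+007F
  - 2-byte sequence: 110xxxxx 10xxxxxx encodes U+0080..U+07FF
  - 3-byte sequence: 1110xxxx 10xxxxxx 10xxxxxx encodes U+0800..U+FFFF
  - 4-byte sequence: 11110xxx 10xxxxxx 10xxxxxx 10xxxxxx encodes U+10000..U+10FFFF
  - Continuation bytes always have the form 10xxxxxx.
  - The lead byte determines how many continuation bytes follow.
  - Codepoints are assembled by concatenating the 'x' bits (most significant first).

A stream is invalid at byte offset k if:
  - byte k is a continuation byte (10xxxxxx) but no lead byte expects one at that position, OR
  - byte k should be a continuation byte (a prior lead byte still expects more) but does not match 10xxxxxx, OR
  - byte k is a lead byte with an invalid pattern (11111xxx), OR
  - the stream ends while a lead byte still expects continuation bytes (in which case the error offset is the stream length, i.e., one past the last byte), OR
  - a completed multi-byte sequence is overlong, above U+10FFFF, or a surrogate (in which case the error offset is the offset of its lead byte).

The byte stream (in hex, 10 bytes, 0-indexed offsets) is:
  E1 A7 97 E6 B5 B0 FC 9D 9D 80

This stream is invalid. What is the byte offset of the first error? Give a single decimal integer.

Byte[0]=E1: 3-byte lead, need 2 cont bytes. acc=0x1
Byte[1]=A7: continuation. acc=(acc<<6)|0x27=0x67
Byte[2]=97: continuation. acc=(acc<<6)|0x17=0x19D7
Completed: cp=U+19D7 (starts at byte 0)
Byte[3]=E6: 3-byte lead, need 2 cont bytes. acc=0x6
Byte[4]=B5: continuation. acc=(acc<<6)|0x35=0x1B5
Byte[5]=B0: continuation. acc=(acc<<6)|0x30=0x6D70
Completed: cp=U+6D70 (starts at byte 3)
Byte[6]=FC: INVALID lead byte (not 0xxx/110x/1110/11110)

Answer: 6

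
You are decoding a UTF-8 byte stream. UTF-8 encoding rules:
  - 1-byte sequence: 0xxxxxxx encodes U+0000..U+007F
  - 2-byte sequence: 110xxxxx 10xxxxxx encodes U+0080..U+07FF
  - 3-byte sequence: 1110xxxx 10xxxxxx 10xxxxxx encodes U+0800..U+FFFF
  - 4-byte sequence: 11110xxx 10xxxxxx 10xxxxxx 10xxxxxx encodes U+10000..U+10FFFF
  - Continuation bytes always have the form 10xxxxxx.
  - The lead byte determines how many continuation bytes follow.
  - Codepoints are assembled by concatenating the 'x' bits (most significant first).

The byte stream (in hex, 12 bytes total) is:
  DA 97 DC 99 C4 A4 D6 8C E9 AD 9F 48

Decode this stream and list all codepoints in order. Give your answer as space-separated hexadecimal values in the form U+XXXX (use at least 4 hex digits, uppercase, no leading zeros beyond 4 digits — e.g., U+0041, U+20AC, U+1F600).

Byte[0]=DA: 2-byte lead, need 1 cont bytes. acc=0x1A
Byte[1]=97: continuation. acc=(acc<<6)|0x17=0x697
Completed: cp=U+0697 (starts at byte 0)
Byte[2]=DC: 2-byte lead, need 1 cont bytes. acc=0x1C
Byte[3]=99: continuation. acc=(acc<<6)|0x19=0x719
Completed: cp=U+0719 (starts at byte 2)
Byte[4]=C4: 2-byte lead, need 1 cont bytes. acc=0x4
Byte[5]=A4: continuation. acc=(acc<<6)|0x24=0x124
Completed: cp=U+0124 (starts at byte 4)
Byte[6]=D6: 2-byte lead, need 1 cont bytes. acc=0x16
Byte[7]=8C: continuation. acc=(acc<<6)|0x0C=0x58C
Completed: cp=U+058C (starts at byte 6)
Byte[8]=E9: 3-byte lead, need 2 cont bytes. acc=0x9
Byte[9]=AD: continuation. acc=(acc<<6)|0x2D=0x26D
Byte[10]=9F: continuation. acc=(acc<<6)|0x1F=0x9B5F
Completed: cp=U+9B5F (starts at byte 8)
Byte[11]=48: 1-byte ASCII. cp=U+0048

Answer: U+0697 U+0719 U+0124 U+058C U+9B5F U+0048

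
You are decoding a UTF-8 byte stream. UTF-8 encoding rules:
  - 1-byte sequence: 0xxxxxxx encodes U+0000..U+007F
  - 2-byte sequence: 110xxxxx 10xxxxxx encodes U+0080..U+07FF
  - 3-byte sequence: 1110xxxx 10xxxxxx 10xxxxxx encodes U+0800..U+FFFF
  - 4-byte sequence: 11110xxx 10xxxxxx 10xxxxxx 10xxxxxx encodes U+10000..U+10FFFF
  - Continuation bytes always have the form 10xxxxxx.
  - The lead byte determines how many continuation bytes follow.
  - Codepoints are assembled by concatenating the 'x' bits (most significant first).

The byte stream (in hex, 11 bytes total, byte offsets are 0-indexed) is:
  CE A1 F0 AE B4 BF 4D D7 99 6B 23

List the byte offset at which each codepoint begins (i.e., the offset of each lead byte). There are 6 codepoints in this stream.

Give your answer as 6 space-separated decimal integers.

Byte[0]=CE: 2-byte lead, need 1 cont bytes. acc=0xE
Byte[1]=A1: continuation. acc=(acc<<6)|0x21=0x3A1
Completed: cp=U+03A1 (starts at byte 0)
Byte[2]=F0: 4-byte lead, need 3 cont bytes. acc=0x0
Byte[3]=AE: continuation. acc=(acc<<6)|0x2E=0x2E
Byte[4]=B4: continuation. acc=(acc<<6)|0x34=0xBB4
Byte[5]=BF: continuation. acc=(acc<<6)|0x3F=0x2ED3F
Completed: cp=U+2ED3F (starts at byte 2)
Byte[6]=4D: 1-byte ASCII. cp=U+004D
Byte[7]=D7: 2-byte lead, need 1 cont bytes. acc=0x17
Byte[8]=99: continuation. acc=(acc<<6)|0x19=0x5D9
Completed: cp=U+05D9 (starts at byte 7)
Byte[9]=6B: 1-byte ASCII. cp=U+006B
Byte[10]=23: 1-byte ASCII. cp=U+0023

Answer: 0 2 6 7 9 10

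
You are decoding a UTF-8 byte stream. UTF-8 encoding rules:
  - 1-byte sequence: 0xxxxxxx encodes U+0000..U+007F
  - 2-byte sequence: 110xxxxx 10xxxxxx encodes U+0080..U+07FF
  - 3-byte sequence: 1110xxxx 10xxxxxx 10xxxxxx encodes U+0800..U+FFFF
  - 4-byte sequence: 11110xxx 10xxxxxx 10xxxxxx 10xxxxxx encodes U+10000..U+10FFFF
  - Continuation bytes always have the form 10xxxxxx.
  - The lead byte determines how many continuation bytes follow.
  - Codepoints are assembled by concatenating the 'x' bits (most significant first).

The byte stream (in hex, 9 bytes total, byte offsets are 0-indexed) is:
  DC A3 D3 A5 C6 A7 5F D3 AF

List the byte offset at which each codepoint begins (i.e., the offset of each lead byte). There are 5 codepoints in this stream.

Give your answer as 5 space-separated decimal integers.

Answer: 0 2 4 6 7

Derivation:
Byte[0]=DC: 2-byte lead, need 1 cont bytes. acc=0x1C
Byte[1]=A3: continuation. acc=(acc<<6)|0x23=0x723
Completed: cp=U+0723 (starts at byte 0)
Byte[2]=D3: 2-byte lead, need 1 cont bytes. acc=0x13
Byte[3]=A5: continuation. acc=(acc<<6)|0x25=0x4E5
Completed: cp=U+04E5 (starts at byte 2)
Byte[4]=C6: 2-byte lead, need 1 cont bytes. acc=0x6
Byte[5]=A7: continuation. acc=(acc<<6)|0x27=0x1A7
Completed: cp=U+01A7 (starts at byte 4)
Byte[6]=5F: 1-byte ASCII. cp=U+005F
Byte[7]=D3: 2-byte lead, need 1 cont bytes. acc=0x13
Byte[8]=AF: continuation. acc=(acc<<6)|0x2F=0x4EF
Completed: cp=U+04EF (starts at byte 7)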